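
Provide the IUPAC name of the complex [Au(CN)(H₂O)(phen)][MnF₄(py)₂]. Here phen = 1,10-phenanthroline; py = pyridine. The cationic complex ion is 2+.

aquacyano(1,10-phenanthroline)gold(III) tetrafluorobis(pyridine)manganate(II)

The complex cation is given as 2+; its ligand charges sum to -1, so Au = +3.
A 1:1 salt means the anion carries the equal and opposite charge, 2−.
Anion: ligand charges sum to -4; for the ion to be 2−, Mn = +2.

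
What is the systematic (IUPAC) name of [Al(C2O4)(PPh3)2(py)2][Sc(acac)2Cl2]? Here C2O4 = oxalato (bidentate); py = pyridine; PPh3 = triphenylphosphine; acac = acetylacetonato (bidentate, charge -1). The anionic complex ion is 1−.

Both ions are complex: the cation is named first with the plain metal name, the anion second with the -ate form; each ion's ligands are alphabetised independently.
The complex anion is given as 1−; its ligand charges sum to -4, so Sc = +3.
A 1:1 salt means the cation carries the equal and opposite charge, 1+.
Cation: ligand charges sum to -2; for the ion to be 1+, Al = +3.

oxalatobis(pyridine)bis(triphenylphosphine)aluminium(III) bis(acetylacetonato)dichloroscandate(III)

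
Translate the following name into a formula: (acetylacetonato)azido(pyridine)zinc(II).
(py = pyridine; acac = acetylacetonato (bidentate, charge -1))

Ligands: 1 pyridine (py, neutral), 1 acetylacetonato (acac, -1), 1 azido (N3, -1). Ligand charge sum = -2.
With Zn in oxidation state +2, the complex ion is [Zn...].

[Zn(acac)(N3)(py)]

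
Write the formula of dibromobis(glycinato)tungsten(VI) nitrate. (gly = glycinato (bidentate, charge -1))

Ligands: 2 bromo (Br, -1), 2 glycinato (gly, -1). Ligand charge sum = -4.
With W in oxidation state +6, the complex ion is [W...]^2+.
Charge balance with nitrate (-1) requires 1 complex ion per 2 nitrate.

[WBr2(gly)2](NO3)2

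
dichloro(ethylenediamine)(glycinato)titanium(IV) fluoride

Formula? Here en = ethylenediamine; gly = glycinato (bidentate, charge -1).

Ligands: 1 ethylenediamine (en, neutral), 2 chloro (Cl, -1), 1 glycinato (gly, -1). Ligand charge sum = -3.
Charge balance with fluoride (-1) requires 1 complex ion per 1 fluoride.

[TiCl2(en)(gly)]F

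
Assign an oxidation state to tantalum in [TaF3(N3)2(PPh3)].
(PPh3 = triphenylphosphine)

+5

No counter-ion: the bracketed complex is neutral.
Ligand charges: 2×N3 = -2; 3×F = -3; 1×PPh3 neutral; sum -5.
Ta + (-5) = 0 ⇒ Ta is +5.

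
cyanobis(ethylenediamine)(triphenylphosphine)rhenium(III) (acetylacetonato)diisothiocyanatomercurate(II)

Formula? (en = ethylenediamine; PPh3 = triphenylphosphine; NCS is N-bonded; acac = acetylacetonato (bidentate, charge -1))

[Re(CN)(en)2(PPh3)][Hg(acac)(NCS)2]2

Cation [Re…]: ligand charges -1, Re(III) ⇒ ion charge 2+.
Anion [Hg…]: ligand charges -3, Hg(II) ⇒ ion charge 1−.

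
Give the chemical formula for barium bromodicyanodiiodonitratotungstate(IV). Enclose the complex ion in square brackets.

Ba[WBr(CN)2I2(NO3)]

Ligands: 1 nitrato (NO3, -1), 2 cyano (CN, -1), 2 iodo (I, -1), 1 bromo (Br, -1). Ligand charge sum = -6.
With W in oxidation state +4, the complex ion is [W...]^2−.
Charge balance with barium (+2) requires 1 complex ion per 1 barium.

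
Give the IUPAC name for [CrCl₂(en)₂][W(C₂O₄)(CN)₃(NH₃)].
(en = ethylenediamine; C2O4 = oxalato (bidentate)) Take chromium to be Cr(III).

Cr is given as +3; the cation's ligand charges sum to -2, so the complex cation is 1+.
A 1:1 salt means the anion carries the equal and opposite charge, 1−.
Anion: ligand charges sum to -5; for the ion to be 1−, W = +4.

dichlorobis(ethylenediamine)chromium(III) amminetricyanooxalatotungstate(IV)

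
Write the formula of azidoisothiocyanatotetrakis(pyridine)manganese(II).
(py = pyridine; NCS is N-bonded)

Ligands: 4 pyridine (py, neutral), 1 isothiocyanato (NCS, -1), 1 azido (N3, -1). Ligand charge sum = -2.
With Mn in oxidation state +2, the complex ion is [Mn...].

[Mn(N3)(NCS)(py)4]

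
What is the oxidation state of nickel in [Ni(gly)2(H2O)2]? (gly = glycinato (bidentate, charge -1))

+2

No counter-ion: the bracketed complex is neutral.
Ligand charges: 2×H2O neutral; 2×gly = -2; sum -2.
Ni + (-2) = 0 ⇒ Ni is +2.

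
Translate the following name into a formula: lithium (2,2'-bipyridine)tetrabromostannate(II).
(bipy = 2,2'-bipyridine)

Li2[Sn(bipy)Br4]

Ligands: 1 2,2'-bipyridine (bipy, neutral), 4 bromo (Br, -1). Ligand charge sum = -4.
With Sn in oxidation state +2, the complex ion is [Sn...]^2−.
Charge balance with lithium (+1) requires 1 complex ion per 2 lithium.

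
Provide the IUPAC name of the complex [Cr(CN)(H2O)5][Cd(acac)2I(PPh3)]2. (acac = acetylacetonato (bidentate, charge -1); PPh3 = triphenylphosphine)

Both ions are complex: the cation is named first with the plain metal name, the anion second with the -ate form; each ion's ligands are alphabetised independently.
Cadmium is always +2 in its complexes; the anion's ligand charges sum to -3, so the complex anion is 1−.
With 2 anions per cation, the cation must be 2×1 = 2+.
Cation: ligand charges sum to -1; for the ion to be 2+, Cr = +3.

pentaaquacyanochromium(III) bis(acetylacetonato)iodo(triphenylphosphine)cadmate(II)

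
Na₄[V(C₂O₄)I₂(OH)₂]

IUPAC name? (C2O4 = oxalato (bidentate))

sodium dihydroxodiiodooxalatovanadate(II)

The 4 sodium counter-ions carry a total charge of +4, so each complex ion is 4−.
Ligand charges: 1×oxalato (-2 each), 2×hydroxo (-1 each), 2×iodo (-1 each); total -6. So V + (-6) = 4−, giving V = +2.
Ligands are named alphabetically: hydroxo before iodo before oxalato.
The complex ion is anionic, so vanadium takes the -ate form vanadate(II).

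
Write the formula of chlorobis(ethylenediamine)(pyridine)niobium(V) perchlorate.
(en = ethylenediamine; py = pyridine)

[NbCl(en)2(py)](ClO4)4

Ligands: 1 chloro (Cl, -1), 2 ethylenediamine (en, neutral), 1 pyridine (py, neutral). Ligand charge sum = -1.
With Nb in oxidation state +5, the complex ion is [Nb...]^4+.
Charge balance with perchlorate (-1) requires 1 complex ion per 4 perchlorate.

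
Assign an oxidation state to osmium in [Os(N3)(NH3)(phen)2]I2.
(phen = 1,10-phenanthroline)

+3

2 iodide outside the brackets (-1 each) → the complex ion is 2+.
Ligand charges: 1×NH3 neutral; 2×phen neutral; 1×N3 = -1; sum -1.
Os + (-1) = 2+ ⇒ Os is +3.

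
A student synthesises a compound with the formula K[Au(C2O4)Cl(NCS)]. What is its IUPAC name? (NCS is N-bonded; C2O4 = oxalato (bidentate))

The 1 potassium counter-ion carries a total charge of +1, so each complex ion is 1−.
Ligand charges: 1×chloro (-1 each), 1×isothiocyanato (-1 each), 1×oxalato (-2 each); total -4. So Au + (-4) = 1−, giving Au = +3.
Ligands are named alphabetically: chloro before isothiocyanato before oxalato.
The complex ion is anionic, so gold takes the -ate form aurate(III).

potassium chloroisothiocyanatooxalatoaurate(III)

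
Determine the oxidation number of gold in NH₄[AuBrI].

1 ammonium outside the brackets (+1 each) → the complex ion is 1−.
Ligand charges: 1×I = -1; 1×Br = -1; sum -2.
Au + (-2) = 1− ⇒ Au is +1.

+1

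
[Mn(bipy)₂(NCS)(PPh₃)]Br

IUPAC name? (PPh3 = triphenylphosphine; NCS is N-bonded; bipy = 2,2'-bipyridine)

The 1 bromide counter-ion carries a total charge of -1, so each complex ion is 1+.
Ligand charges: 1×triphenylphosphine (neutral), 1×isothiocyanato (-1 each), 2×2,2'-bipyridine (neutral); total -1. So Mn + (-1) = 1+, giving Mn = +2.
Ligands are named alphabetically: bipyridine before isothiocyanato before triphenylphosphine.

bis(2,2'-bipyridine)isothiocyanato(triphenylphosphine)manganese(II) bromide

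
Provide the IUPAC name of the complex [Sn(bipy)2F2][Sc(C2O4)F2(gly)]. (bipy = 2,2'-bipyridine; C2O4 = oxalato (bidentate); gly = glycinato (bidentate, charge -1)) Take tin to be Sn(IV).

Both ions are complex: the cation is named first with the plain metal name, the anion second with the -ate form; each ion's ligands are alphabetised independently.
Sn is given as +4; the cation's ligand charges sum to -2, so the complex cation is 2+.
A 1:1 salt means the anion carries the equal and opposite charge, 2−.
Anion: ligand charges sum to -5; for the ion to be 2−, Sc = +3.

bis(2,2'-bipyridine)difluorotin(IV) difluoro(glycinato)oxalatoscandate(III)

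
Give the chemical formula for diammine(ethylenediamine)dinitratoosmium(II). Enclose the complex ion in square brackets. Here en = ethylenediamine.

[Os(en)(NH3)2(NO3)2]

Ligands: 2 nitrato (NO3, -1), 2 ammine (NH3, neutral), 1 ethylenediamine (en, neutral). Ligand charge sum = -2.
With Os in oxidation state +2, the complex ion is [Os...].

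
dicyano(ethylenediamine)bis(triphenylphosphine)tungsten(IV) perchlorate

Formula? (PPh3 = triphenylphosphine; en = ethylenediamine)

Ligands: 2 triphenylphosphine (PPh3, neutral), 1 ethylenediamine (en, neutral), 2 cyano (CN, -1). Ligand charge sum = -2.
With W in oxidation state +4, the complex ion is [W...]^2+.
Charge balance with perchlorate (-1) requires 1 complex ion per 2 perchlorate.

[W(CN)2(en)(PPh3)2](ClO4)2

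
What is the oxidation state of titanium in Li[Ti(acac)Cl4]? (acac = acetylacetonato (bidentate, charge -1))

1 lithium outside the brackets (+1 each) → the complex ion is 1−.
Ligand charges: 4×Cl = -4; 1×acac = -1; sum -5.
Ti + (-5) = 1− ⇒ Ti is +4.

+4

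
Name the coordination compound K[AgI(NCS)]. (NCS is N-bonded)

potassium iodoisothiocyanatoargentate(I)

The 1 potassium counter-ion carries a total charge of +1, so each complex ion is 1−.
Ligand charges: 1×iodo (-1 each), 1×isothiocyanato (-1 each); total -2. So Ag + (-2) = 1−, giving Ag = +1.
Ligands are named alphabetically: iodo before isothiocyanato.
The complex ion is anionic, so silver takes the -ate form argentate(I).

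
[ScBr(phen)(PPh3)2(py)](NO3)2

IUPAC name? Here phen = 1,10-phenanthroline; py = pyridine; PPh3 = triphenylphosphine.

bromo(1,10-phenanthroline)(pyridine)bis(triphenylphosphine)scandium(III) nitrate

The 2 nitrate counter-ions carry a total charge of -2, so each complex ion is 2+.
Ligand charges: 1×1,10-phenanthroline (neutral), 1×pyridine (neutral), 2×triphenylphosphine (neutral), 1×bromo (-1 each); total -1. So Sc + (-1) = 2+, giving Sc = +3.
Ligands are named alphabetically: bromo before phenanthroline before pyridine before triphenylphosphine.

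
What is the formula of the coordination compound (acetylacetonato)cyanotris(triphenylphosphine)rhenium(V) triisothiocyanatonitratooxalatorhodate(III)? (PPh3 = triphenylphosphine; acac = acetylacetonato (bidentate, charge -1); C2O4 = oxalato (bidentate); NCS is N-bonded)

[Re(acac)(CN)(PPh3)3][Rh(C2O4)(NCS)3(NO3)]

Cation [Re…]: ligand charges -2, Re(V) ⇒ ion charge 3+.
Anion [Rh…]: ligand charges -6, Rh(III) ⇒ ion charge 3−.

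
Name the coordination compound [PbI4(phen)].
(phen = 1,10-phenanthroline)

tetraiodo(1,10-phenanthroline)lead(IV)

There is no counter-ion, so the complex is neutral overall.
Ligand charges: 4×iodo (-1 each), 1×1,10-phenanthroline (neutral); total -4. So Pb + (-4) = 0, giving Pb = +4.
Ligands are named alphabetically: iodo before phenanthroline.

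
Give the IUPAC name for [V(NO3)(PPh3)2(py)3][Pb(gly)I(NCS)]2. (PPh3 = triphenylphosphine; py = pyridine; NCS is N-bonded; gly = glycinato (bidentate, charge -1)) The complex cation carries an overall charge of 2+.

Both ions are complex: the cation is named first with the plain metal name, the anion second with the -ate form; each ion's ligands are alphabetised independently.
The complex cation is given as 2+; its ligand charges sum to -1, so V = +3.
With 2 anions per cation, each anion must be 2/2 = 1−.
Anion: ligand charges sum to -3; for the ion to be 1−, Pb = +2.

nitratotris(pyridine)bis(triphenylphosphine)vanadium(III) (glycinato)iodoisothiocyanatoplumbate(II)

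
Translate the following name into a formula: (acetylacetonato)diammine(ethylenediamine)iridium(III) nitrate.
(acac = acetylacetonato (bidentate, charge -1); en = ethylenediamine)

[Ir(acac)(en)(NH3)2](NO3)2

Ligands: 1 acetylacetonato (acac, -1), 1 ethylenediamine (en, neutral), 2 ammine (NH3, neutral). Ligand charge sum = -1.
Charge balance with nitrate (-1) requires 1 complex ion per 2 nitrate.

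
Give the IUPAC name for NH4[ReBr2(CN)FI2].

The 1 ammonium counter-ion carries a total charge of +1, so each complex ion is 1−.
Ligand charges: 2×bromo (-1 each), 1×fluoro (-1 each), 2×iodo (-1 each), 1×cyano (-1 each); total -6. So Re + (-6) = 1−, giving Re = +5.
Ligands are named alphabetically: bromo before cyano before fluoro before iodo.
The complex ion is anionic, so rhenium takes the -ate form rhenate(V).

ammonium dibromocyanofluorodiiodorhenate(V)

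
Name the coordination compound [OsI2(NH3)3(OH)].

There is no counter-ion, so the complex is neutral overall.
Ligand charges: 1×hydroxo (-1 each), 2×iodo (-1 each), 3×ammine (neutral); total -3. So Os + (-3) = 0, giving Os = +3.
Ligands are named alphabetically: ammine before hydroxo before iodo.

triamminehydroxodiiodoosmium(III)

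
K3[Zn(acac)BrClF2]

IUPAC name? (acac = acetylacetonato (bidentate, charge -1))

The 3 potassium counter-ions carry a total charge of +3, so each complex ion is 3−.
Ligand charges: 1×chloro (-1 each), 1×bromo (-1 each), 1×acetylacetonato (-1 each), 2×fluoro (-1 each); total -5. So Zn + (-5) = 3−, giving Zn = +2.
Ligands are named alphabetically: acetylacetonato before bromo before chloro before fluoro.
The complex ion is anionic, so zinc takes the -ate form zincate(II).

potassium (acetylacetonato)bromochlorodifluorozincate(II)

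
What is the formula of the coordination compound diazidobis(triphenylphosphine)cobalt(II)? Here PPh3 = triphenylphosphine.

[Co(N3)2(PPh3)2]

Ligands: 2 azido (N3, -1), 2 triphenylphosphine (PPh3, neutral). Ligand charge sum = -2.
With Co in oxidation state +2, the complex ion is [Co...].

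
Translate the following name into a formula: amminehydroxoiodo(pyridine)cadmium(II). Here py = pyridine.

Ligands: 1 pyridine (py, neutral), 1 hydroxo (OH, -1), 1 ammine (NH3, neutral), 1 iodo (I, -1). Ligand charge sum = -2.
With Cd in oxidation state +2, the complex ion is [Cd...].

[CdI(NH3)(OH)(py)]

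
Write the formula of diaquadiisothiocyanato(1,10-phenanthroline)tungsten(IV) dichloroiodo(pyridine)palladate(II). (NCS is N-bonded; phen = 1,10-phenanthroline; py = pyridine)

Cation [W…]: ligand charges -2, W(IV) ⇒ ion charge 2+.
Anion [Pd…]: ligand charges -3, Pd(II) ⇒ ion charge 1−.
One 2+ cation requires 2 of the 1− anion.

[W(H2O)2(NCS)2(phen)][PdCl2I(py)]2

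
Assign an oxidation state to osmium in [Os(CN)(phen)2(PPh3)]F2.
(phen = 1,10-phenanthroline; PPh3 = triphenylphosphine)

+3

2 fluoride outside the brackets (-1 each) → the complex ion is 2+.
Ligand charges: 2×phen neutral; 1×PPh3 neutral; 1×CN = -1; sum -1.
Os + (-1) = 2+ ⇒ Os is +3.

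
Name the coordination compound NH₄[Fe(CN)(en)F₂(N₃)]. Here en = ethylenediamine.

The 1 ammonium counter-ion carries a total charge of +1, so each complex ion is 1−.
Ligand charges: 1×azido (-1 each), 2×fluoro (-1 each), 1×cyano (-1 each), 1×ethylenediamine (neutral); total -4. So Fe + (-4) = 1−, giving Fe = +3.
Ligands are named alphabetically: azido before cyano before ethylenediamine before fluoro.
The complex ion is anionic, so iron takes the -ate form ferrate(III).

ammonium azidocyano(ethylenediamine)difluoroferrate(III)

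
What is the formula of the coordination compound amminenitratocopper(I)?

Ligands: 1 ammine (NH3, neutral), 1 nitrato (NO3, -1). Ligand charge sum = -1.
With Cu in oxidation state +1, the complex ion is [Cu...].

[Cu(NH3)(NO3)]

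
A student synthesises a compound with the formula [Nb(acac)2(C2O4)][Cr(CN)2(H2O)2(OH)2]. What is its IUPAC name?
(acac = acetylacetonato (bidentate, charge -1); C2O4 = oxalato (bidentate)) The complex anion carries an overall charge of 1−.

Both ions are complex: the cation is named first with the plain metal name, the anion second with the -ate form; each ion's ligands are alphabetised independently.
The complex anion is given as 1−; its ligand charges sum to -4, so Cr = +3.
A 1:1 salt means the cation carries the equal and opposite charge, 1+.
Cation: ligand charges sum to -4; for the ion to be 1+, Nb = +5.

bis(acetylacetonato)oxalatoniobium(V) diaquadicyanodihydroxochromate(III)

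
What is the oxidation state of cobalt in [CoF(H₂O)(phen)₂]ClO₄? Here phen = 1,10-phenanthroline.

1 perchlorate outside the brackets (-1 each) → the complex ion is 1+.
Ligand charges: 2×phen neutral; 1×H2O neutral; 1×F = -1; sum -1.
Co + (-1) = 1+ ⇒ Co is +2.

+2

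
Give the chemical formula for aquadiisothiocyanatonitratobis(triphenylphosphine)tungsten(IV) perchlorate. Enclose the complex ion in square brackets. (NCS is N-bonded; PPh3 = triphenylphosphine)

Ligands: 2 isothiocyanato (NCS, -1), 1 nitrato (NO3, -1), 1 aqua (H2O, neutral), 2 triphenylphosphine (PPh3, neutral). Ligand charge sum = -3.
With W in oxidation state +4, the complex ion is [W...]^1+.
Charge balance with perchlorate (-1) requires 1 complex ion per 1 perchlorate.

[W(H2O)(NCS)2(NO3)(PPh3)2]ClO4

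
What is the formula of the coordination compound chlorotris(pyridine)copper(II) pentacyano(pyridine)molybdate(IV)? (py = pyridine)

Cation [Cu…]: ligand charges -1, Cu(II) ⇒ ion charge 1+.
Anion [Mo…]: ligand charges -5, Mo(IV) ⇒ ion charge 1−.
One 1+ cation balances one 1− anion.

[CuCl(py)3][Mo(CN)5(py)]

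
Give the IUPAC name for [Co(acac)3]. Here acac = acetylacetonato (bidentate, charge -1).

There is no counter-ion, so the complex is neutral overall.
Ligand charges: 3×acetylacetonato (-1 each); total -3. So Co + (-3) = 0, giving Co = +3.

tris(acetylacetonato)cobalt(III)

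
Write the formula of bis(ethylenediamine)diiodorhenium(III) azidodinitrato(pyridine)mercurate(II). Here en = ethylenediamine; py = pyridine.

[Re(en)2I2][Hg(N3)(NO3)2(py)]

Cation [Re…]: ligand charges -2, Re(III) ⇒ ion charge 1+.
Anion [Hg…]: ligand charges -3, Hg(II) ⇒ ion charge 1−.
One 1+ cation balances one 1− anion.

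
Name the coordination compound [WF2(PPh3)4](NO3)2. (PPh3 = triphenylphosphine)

difluorotetrakis(triphenylphosphine)tungsten(IV) nitrate

The 2 nitrate counter-ions carry a total charge of -2, so each complex ion is 2+.
Ligand charges: 4×triphenylphosphine (neutral), 2×fluoro (-1 each); total -2. So W + (-2) = 2+, giving W = +4.
Ligands are named alphabetically: fluoro before triphenylphosphine.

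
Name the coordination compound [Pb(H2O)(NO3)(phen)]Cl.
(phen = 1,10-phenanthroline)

aquanitrato(1,10-phenanthroline)lead(II) chloride

The 1 chloride counter-ion carries a total charge of -1, so each complex ion is 1+.
Ligand charges: 1×nitrato (-1 each), 1×1,10-phenanthroline (neutral), 1×aqua (neutral); total -1. So Pb + (-1) = 1+, giving Pb = +2.
Ligands are named alphabetically: aqua before nitrato before phenanthroline.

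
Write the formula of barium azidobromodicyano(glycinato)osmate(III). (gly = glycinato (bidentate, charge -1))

Ba[OsBr(CN)2(gly)(N3)]

Ligands: 2 cyano (CN, -1), 1 glycinato (gly, -1), 1 bromo (Br, -1), 1 azido (N3, -1). Ligand charge sum = -5.
Charge balance with barium (+2) requires 1 complex ion per 1 barium.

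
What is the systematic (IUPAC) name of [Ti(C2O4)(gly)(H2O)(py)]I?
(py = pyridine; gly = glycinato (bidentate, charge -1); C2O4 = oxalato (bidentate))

aqua(glycinato)oxalato(pyridine)titanium(IV) iodide

The 1 iodide counter-ion carries a total charge of -1, so each complex ion is 1+.
Ligand charges: 1×pyridine (neutral), 1×glycinato (-1 each), 1×oxalato (-2 each), 1×aqua (neutral); total -3. So Ti + (-3) = 1+, giving Ti = +4.
Ligands are named alphabetically: aqua before glycinato before oxalato before pyridine.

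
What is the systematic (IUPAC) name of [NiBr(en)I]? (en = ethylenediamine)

There is no counter-ion, so the complex is neutral overall.
Ligand charges: 1×ethylenediamine (neutral), 1×bromo (-1 each), 1×iodo (-1 each); total -2. So Ni + (-2) = 0, giving Ni = +2.
Ligands are named alphabetically: bromo before ethylenediamine before iodo.

bromo(ethylenediamine)iodonickel(II)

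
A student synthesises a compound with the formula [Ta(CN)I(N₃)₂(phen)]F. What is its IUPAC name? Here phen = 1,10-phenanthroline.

The 1 fluoride counter-ion carries a total charge of -1, so each complex ion is 1+.
Ligand charges: 1×iodo (-1 each), 1×cyano (-1 each), 1×1,10-phenanthroline (neutral), 2×azido (-1 each); total -4. So Ta + (-4) = 1+, giving Ta = +5.
Ligands are named alphabetically: azido before cyano before iodo before phenanthroline.

diazidocyanoiodo(1,10-phenanthroline)tantalum(V) fluoride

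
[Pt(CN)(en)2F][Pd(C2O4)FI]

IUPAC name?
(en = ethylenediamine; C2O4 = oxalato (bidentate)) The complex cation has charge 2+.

The complex cation is given as 2+; its ligand charges sum to -2, so Pt = +4.
A 1:1 salt means the anion carries the equal and opposite charge, 2−.
Anion: ligand charges sum to -4; for the ion to be 2−, Pd = +2.

cyanobis(ethylenediamine)fluoroplatinum(IV) fluoroiodooxalatopalladate(II)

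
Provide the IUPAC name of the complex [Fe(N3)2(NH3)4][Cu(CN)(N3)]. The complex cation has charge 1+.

Both ions are complex: the cation is named first with the plain metal name, the anion second with the -ate form; each ion's ligands are alphabetised independently.
The complex cation is given as 1+; its ligand charges sum to -2, so Fe = +3.
A 1:1 salt means the anion carries the equal and opposite charge, 1−.
Anion: ligand charges sum to -2; for the ion to be 1−, Cu = +1.

tetraamminediazidoiron(III) azidocyanocuprate(I)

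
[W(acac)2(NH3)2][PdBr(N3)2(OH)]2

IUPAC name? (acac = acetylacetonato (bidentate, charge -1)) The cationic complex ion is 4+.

bis(acetylacetonato)diamminetungsten(VI) diazidobromohydroxopalladate(II)

The complex cation is given as 4+; its ligand charges sum to -2, so W = +6.
With 2 anions per cation, each anion must be 4/2 = 2−.
Anion: ligand charges sum to -4; for the ion to be 2−, Pd = +2.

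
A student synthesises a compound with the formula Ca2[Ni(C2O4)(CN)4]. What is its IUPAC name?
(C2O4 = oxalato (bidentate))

calcium tetracyanooxalatonickelate(II)

The 2 calcium counter-ions carry a total charge of +4, so each complex ion is 4−.
Ligand charges: 4×cyano (-1 each), 1×oxalato (-2 each); total -6. So Ni + (-6) = 4−, giving Ni = +2.
Ligands are named alphabetically: cyano before oxalato.
The complex ion is anionic, so nickel takes the -ate form nickelate(II).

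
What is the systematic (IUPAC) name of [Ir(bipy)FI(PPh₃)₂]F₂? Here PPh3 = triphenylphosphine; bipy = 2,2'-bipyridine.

(2,2'-bipyridine)fluoroiodobis(triphenylphosphine)iridium(IV) fluoride

The 2 fluoride counter-ions carry a total charge of -2, so each complex ion is 2+.
Ligand charges: 1×fluoro (-1 each), 1×iodo (-1 each), 2×triphenylphosphine (neutral), 1×2,2'-bipyridine (neutral); total -2. So Ir + (-2) = 2+, giving Ir = +4.
Ligands are named alphabetically: bipyridine before fluoro before iodo before triphenylphosphine.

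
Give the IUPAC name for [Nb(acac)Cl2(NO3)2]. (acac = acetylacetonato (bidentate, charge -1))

(acetylacetonato)dichlorodinitratoniobium(V)

There is no counter-ion, so the complex is neutral overall.
Ligand charges: 1×acetylacetonato (-1 each), 2×nitrato (-1 each), 2×chloro (-1 each); total -5. So Nb + (-5) = 0, giving Nb = +5.
Ligands are named alphabetically: acetylacetonato before chloro before nitrato.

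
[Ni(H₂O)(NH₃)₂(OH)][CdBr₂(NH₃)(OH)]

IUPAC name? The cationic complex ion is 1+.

Both ions are complex: the cation is named first with the plain metal name, the anion second with the -ate form; each ion's ligands are alphabetised independently.
The complex cation is given as 1+; its ligand charges sum to -1, so Ni = +2.
A 1:1 salt means the anion carries the equal and opposite charge, 1−.
Anion: ligand charges sum to -3; for the ion to be 1−, Cd = +2.

diammineaquahydroxonickel(II) amminedibromohydroxocadmate(II)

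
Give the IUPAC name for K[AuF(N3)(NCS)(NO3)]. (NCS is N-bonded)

The 1 potassium counter-ion carries a total charge of +1, so each complex ion is 1−.
Ligand charges: 1×azido (-1 each), 1×isothiocyanato (-1 each), 1×nitrato (-1 each), 1×fluoro (-1 each); total -4. So Au + (-4) = 1−, giving Au = +3.
Ligands are named alphabetically: azido before fluoro before isothiocyanato before nitrato.
The complex ion is anionic, so gold takes the -ate form aurate(III).

potassium azidofluoroisothiocyanatonitratoaurate(III)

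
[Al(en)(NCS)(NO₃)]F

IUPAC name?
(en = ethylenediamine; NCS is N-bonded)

The 1 fluoride counter-ion carries a total charge of -1, so each complex ion is 1+.
Ligand charges: 1×nitrato (-1 each), 1×ethylenediamine (neutral), 1×isothiocyanato (-1 each); total -2. So Al + (-2) = 1+, giving Al = +3.
Ligands are named alphabetically: ethylenediamine before isothiocyanato before nitrato.

(ethylenediamine)isothiocyanatonitratoaluminium(III) fluoride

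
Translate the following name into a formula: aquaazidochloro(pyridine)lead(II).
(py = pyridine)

Ligands: 1 aqua (H2O, neutral), 1 azido (N3, -1), 1 chloro (Cl, -1), 1 pyridine (py, neutral). Ligand charge sum = -2.
With Pb in oxidation state +2, the complex ion is [Pb...].

[PbCl(H2O)(N3)(py)]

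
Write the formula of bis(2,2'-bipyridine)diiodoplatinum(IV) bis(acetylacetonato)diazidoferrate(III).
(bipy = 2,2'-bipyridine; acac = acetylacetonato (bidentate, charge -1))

Cation [Pt…]: ligand charges -2, Pt(IV) ⇒ ion charge 2+.
Anion [Fe…]: ligand charges -4, Fe(III) ⇒ ion charge 1−.
One 2+ cation requires 2 of the 1− anion.

[Pt(bipy)2I2][Fe(acac)2(N3)2]2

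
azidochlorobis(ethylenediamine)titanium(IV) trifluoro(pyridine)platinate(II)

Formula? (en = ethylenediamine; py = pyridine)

[TiCl(en)2(N3)][PtF3(py)]2

Cation [Ti…]: ligand charges -2, Ti(IV) ⇒ ion charge 2+.
Anion [Pt…]: ligand charges -3, Pt(II) ⇒ ion charge 1−.
One 2+ cation requires 2 of the 1− anion.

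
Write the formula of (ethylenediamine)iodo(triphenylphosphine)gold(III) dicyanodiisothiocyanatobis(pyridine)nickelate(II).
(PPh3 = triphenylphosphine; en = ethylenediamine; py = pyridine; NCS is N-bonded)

Cation [Au…]: ligand charges -1, Au(III) ⇒ ion charge 2+.
Anion [Ni…]: ligand charges -4, Ni(II) ⇒ ion charge 2−.
One 2+ cation balances one 2− anion.

[Au(en)I(PPh3)][Ni(CN)2(NCS)2(py)2]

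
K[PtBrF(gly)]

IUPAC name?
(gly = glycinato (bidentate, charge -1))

potassium bromofluoro(glycinato)platinate(II)

The 1 potassium counter-ion carries a total charge of +1, so each complex ion is 1−.
Ligand charges: 1×glycinato (-1 each), 1×bromo (-1 each), 1×fluoro (-1 each); total -3. So Pt + (-3) = 1−, giving Pt = +2.
Ligands are named alphabetically: bromo before fluoro before glycinato.
The complex ion is anionic, so platinum takes the -ate form platinate(II).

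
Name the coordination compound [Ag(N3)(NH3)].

ammineazidosilver(I)

There is no counter-ion, so the complex is neutral overall.
Ligand charges: 1×ammine (neutral), 1×azido (-1 each); total -1. So Ag + (-1) = 0, giving Ag = +1.
Ligands are named alphabetically: ammine before azido.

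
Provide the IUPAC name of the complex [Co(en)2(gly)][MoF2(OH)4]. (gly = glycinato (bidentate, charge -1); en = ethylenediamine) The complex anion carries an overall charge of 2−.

Both ions are complex: the cation is named first with the plain metal name, the anion second with the -ate form; each ion's ligands are alphabetised independently.
The complex anion is given as 2−; its ligand charges sum to -6, so Mo = +4.
A 1:1 salt means the cation carries the equal and opposite charge, 2+.
Cation: ligand charges sum to -1; for the ion to be 2+, Co = +3.

bis(ethylenediamine)(glycinato)cobalt(III) difluorotetrahydroxomolybdate(IV)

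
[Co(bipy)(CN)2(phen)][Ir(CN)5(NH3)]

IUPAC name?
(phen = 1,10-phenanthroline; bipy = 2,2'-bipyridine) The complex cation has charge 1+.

(2,2'-bipyridine)dicyano(1,10-phenanthroline)cobalt(III) amminepentacyanoiridate(IV)

The complex cation is given as 1+; its ligand charges sum to -2, so Co = +3.
A 1:1 salt means the anion carries the equal and opposite charge, 1−.
Anion: ligand charges sum to -5; for the ion to be 1−, Ir = +4.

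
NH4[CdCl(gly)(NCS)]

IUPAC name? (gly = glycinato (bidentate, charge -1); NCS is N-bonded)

ammonium chloro(glycinato)isothiocyanatocadmate(II)

The 1 ammonium counter-ion carries a total charge of +1, so each complex ion is 1−.
Ligand charges: 1×glycinato (-1 each), 1×isothiocyanato (-1 each), 1×chloro (-1 each); total -3. So Cd + (-3) = 1−, giving Cd = +2.
The complex ion is anionic, so cadmium takes the -ate form cadmate(II).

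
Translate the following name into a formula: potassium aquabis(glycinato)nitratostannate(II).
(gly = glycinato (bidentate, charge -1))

Ligands: 1 aqua (H2O, neutral), 1 nitrato (NO3, -1), 2 glycinato (gly, -1). Ligand charge sum = -3.
Charge balance with potassium (+1) requires 1 complex ion per 1 potassium.

K[Sn(gly)2(H2O)(NO3)]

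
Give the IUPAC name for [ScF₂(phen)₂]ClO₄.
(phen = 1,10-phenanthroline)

The 1 perchlorate counter-ion carries a total charge of -1, so each complex ion is 1+.
Ligand charges: 2×1,10-phenanthroline (neutral), 2×fluoro (-1 each); total -2. So Sc + (-2) = 1+, giving Sc = +3.
Ligands are named alphabetically: fluoro before phenanthroline.

difluorobis(1,10-phenanthroline)scandium(III) perchlorate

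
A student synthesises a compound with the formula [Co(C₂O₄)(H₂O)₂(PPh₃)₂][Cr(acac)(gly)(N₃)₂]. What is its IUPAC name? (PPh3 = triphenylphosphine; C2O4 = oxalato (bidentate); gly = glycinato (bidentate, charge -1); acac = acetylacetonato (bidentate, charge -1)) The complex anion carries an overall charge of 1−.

The complex anion is given as 1−; its ligand charges sum to -4, so Cr = +3.
A 1:1 salt means the cation carries the equal and opposite charge, 1+.
Cation: ligand charges sum to -2; for the ion to be 1+, Co = +3.

diaquaoxalatobis(triphenylphosphine)cobalt(III) (acetylacetonato)diazido(glycinato)chromate(III)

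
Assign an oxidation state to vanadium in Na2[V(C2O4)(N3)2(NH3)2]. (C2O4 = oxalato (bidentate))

2 sodium outside the brackets (+1 each) → the complex ion is 2−.
Ligand charges: 2×N3 = -2; 1×C2O4 = -2; 2×NH3 neutral; sum -4.
V + (-4) = 2− ⇒ V is +2.

+2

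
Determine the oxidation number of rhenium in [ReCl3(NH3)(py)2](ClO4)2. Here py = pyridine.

2 perchlorate outside the brackets (-1 each) → the complex ion is 2+.
Ligand charges: 1×NH3 neutral; 3×Cl = -3; 2×py neutral; sum -3.
Re + (-3) = 2+ ⇒ Re is +5.

+5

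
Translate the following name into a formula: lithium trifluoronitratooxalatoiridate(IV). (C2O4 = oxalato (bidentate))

Ligands: 1 nitrato (NO3, -1), 1 oxalato (C2O4, -2), 3 fluoro (F, -1). Ligand charge sum = -6.
With Ir in oxidation state +4, the complex ion is [Ir...]^2−.
Charge balance with lithium (+1) requires 1 complex ion per 2 lithium.

Li2[Ir(C2O4)F3(NO3)]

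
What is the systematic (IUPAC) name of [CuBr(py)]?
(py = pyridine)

bromo(pyridine)copper(I)

There is no counter-ion, so the complex is neutral overall.
Ligand charges: 1×pyridine (neutral), 1×bromo (-1 each); total -1. So Cu + (-1) = 0, giving Cu = +1.
Ligands are named alphabetically: bromo before pyridine.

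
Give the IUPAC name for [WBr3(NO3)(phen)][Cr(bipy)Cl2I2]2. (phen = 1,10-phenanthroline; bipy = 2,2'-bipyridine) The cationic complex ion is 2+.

tribromonitrato(1,10-phenanthroline)tungsten(VI) (2,2'-bipyridine)dichlorodiiodochromate(III)

The complex cation is given as 2+; its ligand charges sum to -4, so W = +6.
With 2 anions per cation, each anion must be 2/2 = 1−.
Anion: ligand charges sum to -4; for the ion to be 1−, Cr = +3.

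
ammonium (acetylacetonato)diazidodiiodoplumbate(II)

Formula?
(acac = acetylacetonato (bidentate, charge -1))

Ligands: 1 acetylacetonato (acac, -1), 2 iodo (I, -1), 2 azido (N3, -1). Ligand charge sum = -5.
With Pb in oxidation state +2, the complex ion is [Pb...]^3−.
Charge balance with ammonium (+1) requires 1 complex ion per 3 ammonium.

(NH4)3[Pb(acac)I2(N3)2]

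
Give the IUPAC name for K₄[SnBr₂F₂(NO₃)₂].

The 4 potassium counter-ions carry a total charge of +4, so each complex ion is 4−.
Ligand charges: 2×bromo (-1 each), 2×nitrato (-1 each), 2×fluoro (-1 each); total -6. So Sn + (-6) = 4−, giving Sn = +2.
The complex ion is anionic, so tin takes the -ate form stannate(II).

potassium dibromodifluorodinitratostannate(II)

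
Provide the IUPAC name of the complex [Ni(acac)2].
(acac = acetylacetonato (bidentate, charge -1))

There is no counter-ion, so the complex is neutral overall.
Ligand charges: 2×acetylacetonato (-1 each); total -2. So Ni + (-2) = 0, giving Ni = +2.

bis(acetylacetonato)nickel(II)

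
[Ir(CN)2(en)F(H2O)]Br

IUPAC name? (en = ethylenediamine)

The 1 bromide counter-ion carries a total charge of -1, so each complex ion is 1+.
Ligand charges: 1×aqua (neutral), 1×fluoro (-1 each), 2×cyano (-1 each), 1×ethylenediamine (neutral); total -3. So Ir + (-3) = 1+, giving Ir = +4.
Ligands are named alphabetically: aqua before cyano before ethylenediamine before fluoro.

aquadicyano(ethylenediamine)fluoroiridium(IV) bromide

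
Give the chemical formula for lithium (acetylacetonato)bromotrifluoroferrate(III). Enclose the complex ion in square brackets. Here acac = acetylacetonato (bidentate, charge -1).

Li2[Fe(acac)BrF3]

Ligands: 1 bromo (Br, -1), 1 acetylacetonato (acac, -1), 3 fluoro (F, -1). Ligand charge sum = -5.
With Fe in oxidation state +3, the complex ion is [Fe...]^2−.
Charge balance with lithium (+1) requires 1 complex ion per 2 lithium.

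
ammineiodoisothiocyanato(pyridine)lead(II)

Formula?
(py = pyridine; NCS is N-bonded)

Ligands: 1 pyridine (py, neutral), 1 ammine (NH3, neutral), 1 iodo (I, -1), 1 isothiocyanato (NCS, -1). Ligand charge sum = -2.
With Pb in oxidation state +2, the complex ion is [Pb...].

[PbI(NCS)(NH3)(py)]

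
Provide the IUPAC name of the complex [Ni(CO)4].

There is no counter-ion, so the complex is neutral overall.
Ligand charges: 4×carbonyl (neutral); total 0. So Ni + (0) = 0, giving Ni = 0.

tetracarbonylnickel(0)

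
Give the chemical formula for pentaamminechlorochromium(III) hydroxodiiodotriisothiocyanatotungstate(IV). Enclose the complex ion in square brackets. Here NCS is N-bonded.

Cation [Cr…]: ligand charges -1, Cr(III) ⇒ ion charge 2+.
Anion [W…]: ligand charges -6, W(IV) ⇒ ion charge 2−.

[CrCl(NH3)5][WI2(NCS)3(OH)]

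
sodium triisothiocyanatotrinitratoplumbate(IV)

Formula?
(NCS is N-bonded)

Ligands: 3 isothiocyanato (NCS, -1), 3 nitrato (NO3, -1). Ligand charge sum = -6.
Charge balance with sodium (+1) requires 1 complex ion per 2 sodium.

Na2[Pb(NCS)3(NO3)3]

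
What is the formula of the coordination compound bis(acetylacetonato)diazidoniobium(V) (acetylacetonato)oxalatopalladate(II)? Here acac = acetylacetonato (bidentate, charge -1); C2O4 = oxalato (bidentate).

[Nb(acac)2(N3)2][Pd(acac)(C2O4)]

Cation [Nb…]: ligand charges -4, Nb(V) ⇒ ion charge 1+.
Anion [Pd…]: ligand charges -3, Pd(II) ⇒ ion charge 1−.
One 1+ cation balances one 1− anion.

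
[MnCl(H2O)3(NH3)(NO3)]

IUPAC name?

There is no counter-ion, so the complex is neutral overall.
Ligand charges: 1×ammine (neutral), 1×chloro (-1 each), 1×nitrato (-1 each), 3×aqua (neutral); total -2. So Mn + (-2) = 0, giving Mn = +2.
Ligands are named alphabetically: ammine before aqua before chloro before nitrato.

amminetriaquachloronitratomanganese(II)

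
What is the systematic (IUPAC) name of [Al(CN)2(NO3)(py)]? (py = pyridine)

dicyanonitrato(pyridine)aluminium(III)

There is no counter-ion, so the complex is neutral overall.
Ligand charges: 1×pyridine (neutral), 1×nitrato (-1 each), 2×cyano (-1 each); total -3. So Al + (-3) = 0, giving Al = +3.
Ligands are named alphabetically: cyano before nitrato before pyridine.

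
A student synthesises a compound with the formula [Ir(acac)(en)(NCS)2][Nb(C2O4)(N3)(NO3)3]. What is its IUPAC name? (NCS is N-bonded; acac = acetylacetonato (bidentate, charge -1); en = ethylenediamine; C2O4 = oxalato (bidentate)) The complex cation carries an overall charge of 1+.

The complex cation is given as 1+; its ligand charges sum to -3, so Ir = +4.
A 1:1 salt means the anion carries the equal and opposite charge, 1−.
Anion: ligand charges sum to -6; for the ion to be 1−, Nb = +5.

(acetylacetonato)(ethylenediamine)diisothiocyanatoiridium(IV) azidotrinitratooxalatoniobate(V)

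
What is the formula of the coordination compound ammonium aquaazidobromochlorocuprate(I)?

Ligands: 1 chloro (Cl, -1), 1 azido (N3, -1), 1 bromo (Br, -1), 1 aqua (H2O, neutral). Ligand charge sum = -3.
Charge balance with ammonium (+1) requires 1 complex ion per 2 ammonium.

(NH4)2[CuBrCl(H2O)(N3)]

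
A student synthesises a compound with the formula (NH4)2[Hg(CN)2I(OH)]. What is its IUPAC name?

The 2 ammonium counter-ions carry a total charge of +2, so each complex ion is 2−.
Ligand charges: 2×cyano (-1 each), 1×hydroxo (-1 each), 1×iodo (-1 each); total -4. So Hg + (-4) = 2−, giving Hg = +2.
Ligands are named alphabetically: cyano before hydroxo before iodo.
The complex ion is anionic, so mercury takes the -ate form mercurate(II).

ammonium dicyanohydroxoiodomercurate(II)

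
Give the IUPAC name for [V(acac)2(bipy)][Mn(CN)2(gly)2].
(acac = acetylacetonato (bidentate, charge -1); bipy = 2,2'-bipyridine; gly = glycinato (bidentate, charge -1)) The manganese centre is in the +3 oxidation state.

bis(acetylacetonato)(2,2'-bipyridine)vanadium(III) dicyanobis(glycinato)manganate(III)

Both ions are complex: the cation is named first with the plain metal name, the anion second with the -ate form; each ion's ligands are alphabetised independently.
Mn is given as +3; the anion's ligand charges sum to -4, so the complex anion is 1−.
A 1:1 salt means the cation carries the equal and opposite charge, 1+.
Cation: ligand charges sum to -2; for the ion to be 1+, V = +3.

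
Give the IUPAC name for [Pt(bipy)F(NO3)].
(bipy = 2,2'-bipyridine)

There is no counter-ion, so the complex is neutral overall.
Ligand charges: 1×fluoro (-1 each), 1×nitrato (-1 each), 1×2,2'-bipyridine (neutral); total -2. So Pt + (-2) = 0, giving Pt = +2.
Ligands are named alphabetically: bipyridine before fluoro before nitrato.

(2,2'-bipyridine)fluoronitratoplatinum(II)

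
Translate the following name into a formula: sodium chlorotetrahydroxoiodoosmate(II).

Ligands: 1 chloro (Cl, -1), 4 hydroxo (OH, -1), 1 iodo (I, -1). Ligand charge sum = -6.
With Os in oxidation state +2, the complex ion is [Os...]^4−.
Charge balance with sodium (+1) requires 1 complex ion per 4 sodium.

Na4[OsClI(OH)4]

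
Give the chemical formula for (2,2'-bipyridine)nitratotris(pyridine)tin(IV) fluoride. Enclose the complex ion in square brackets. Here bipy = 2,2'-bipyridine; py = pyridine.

Ligands: 1 nitrato (NO3, -1), 1 2,2'-bipyridine (bipy, neutral), 3 pyridine (py, neutral). Ligand charge sum = -1.
Charge balance with fluoride (-1) requires 1 complex ion per 3 fluoride.

[Sn(bipy)(NO3)(py)3]F3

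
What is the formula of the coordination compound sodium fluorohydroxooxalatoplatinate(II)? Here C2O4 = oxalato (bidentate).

Na2[Pt(C2O4)F(OH)]

Ligands: 1 fluoro (F, -1), 1 oxalato (C2O4, -2), 1 hydroxo (OH, -1). Ligand charge sum = -4.
With Pt in oxidation state +2, the complex ion is [Pt...]^2−.
Charge balance with sodium (+1) requires 1 complex ion per 2 sodium.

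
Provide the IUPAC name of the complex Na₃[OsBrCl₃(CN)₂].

The 3 sodium counter-ions carry a total charge of +3, so each complex ion is 3−.
Ligand charges: 2×cyano (-1 each), 1×bromo (-1 each), 3×chloro (-1 each); total -6. So Os + (-6) = 3−, giving Os = +3.
Ligands are named alphabetically: bromo before chloro before cyano.
The complex ion is anionic, so osmium takes the -ate form osmate(III).

sodium bromotrichlorodicyanoosmate(III)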